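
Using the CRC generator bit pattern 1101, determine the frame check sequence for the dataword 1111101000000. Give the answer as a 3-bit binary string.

101

Append 3 zeros: 1111101000000000. Divide by 1101 (XOR where the leading bit is 1):
  pos 0: 1111 XOR 1101 = 0010
  pos 2: 1010 XOR 1101 = 0111
  pos 3: 1111 XOR 1101 = 0010
  pos 5: 1000 XOR 1101 = 0101
  pos 6: 1010 XOR 1101 = 0111
  pos 7: 1110 XOR 1101 = 0011
  pos 9: 1100 XOR 1101 = 0001
  pos 12: 1000 XOR 1101 = 0101
Remainder (last 3 bits) = 101. This is the CRC / FCS.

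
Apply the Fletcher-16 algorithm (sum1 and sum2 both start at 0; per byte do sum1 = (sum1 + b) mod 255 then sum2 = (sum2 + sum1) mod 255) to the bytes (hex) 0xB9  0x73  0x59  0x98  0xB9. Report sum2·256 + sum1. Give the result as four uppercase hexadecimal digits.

Running sums (mod 255):
  after byte 0 (0xB9): sum1=185, sum2=185
  after byte 1 (0x73): sum1=45, sum2=230
  after byte 2 (0x59): sum1=134, sum2=109
  after byte 3 (0x98): sum1=31, sum2=140
  after byte 4 (0xB9): sum1=216, sum2=101
Checksum = sum2·256 + sum1 = 101·256 + 216 = 26072 = 0x65D8.

65D8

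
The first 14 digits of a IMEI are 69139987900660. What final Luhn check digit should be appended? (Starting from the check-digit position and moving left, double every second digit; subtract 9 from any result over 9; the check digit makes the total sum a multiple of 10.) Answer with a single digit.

9

Partial digits right→left: 0 6 6 0 0 9 7 8 9 9 3 1 9 6
Double every second digit counting from the check-digit position (so the 1st, 3rd, 5th, ... of the partial from the right).
  doubled (with −9 where >9): 0 3 0 5 9 6 9 → sum 32
  kept as-is: 6 0 9 8 9 1 6 → sum 39
Total = 32 + 39 = 71.
Check digit = (10 − (71 mod 10)) mod 10 = 9.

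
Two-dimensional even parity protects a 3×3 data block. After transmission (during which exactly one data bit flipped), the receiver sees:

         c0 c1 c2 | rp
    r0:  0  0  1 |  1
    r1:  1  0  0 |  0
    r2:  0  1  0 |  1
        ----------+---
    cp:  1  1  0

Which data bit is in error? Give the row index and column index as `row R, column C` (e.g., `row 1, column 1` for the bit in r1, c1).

row 1, column 2

Recompute each row's even parity and compare to rp:
  r0: data parity 1, sent rp 1 → ok
  r1: data parity 1, sent rp 0 → mismatch
  r2: data parity 1, sent rp 1 → ok
Recompute each column's even parity and compare to cp:
  c0: data parity 1, sent cp 1 → ok
  c1: data parity 1, sent cp 1 → ok
  c2: data parity 1, sent cp 0 → mismatch
Exactly one row (r1) and one column (c2) fail → the flipped bit is at their intersection.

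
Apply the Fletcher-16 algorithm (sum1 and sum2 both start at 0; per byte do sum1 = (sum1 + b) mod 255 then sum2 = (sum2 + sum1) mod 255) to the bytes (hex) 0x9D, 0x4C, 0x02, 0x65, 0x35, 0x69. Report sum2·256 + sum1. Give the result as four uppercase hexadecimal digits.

Running sums (mod 255):
  after byte 0 (0x9D): sum1=157, sum2=157
  after byte 1 (0x4C): sum1=233, sum2=135
  after byte 2 (0x02): sum1=235, sum2=115
  after byte 3 (0x65): sum1=81, sum2=196
  after byte 4 (0x35): sum1=134, sum2=75
  after byte 5 (0x69): sum1=239, sum2=59
Checksum = sum2·256 + sum1 = 59·256 + 239 = 15343 = 0x3BEF.

3BEF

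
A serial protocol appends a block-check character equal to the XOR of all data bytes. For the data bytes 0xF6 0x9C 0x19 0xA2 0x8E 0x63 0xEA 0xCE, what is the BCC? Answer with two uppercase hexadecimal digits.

18

XOR the bytes together:
  start with 0xF6
  0xF6 ⊕ 0x9C = 0x6A
  0x6A ⊕ 0x19 = 0x73
  0x73 ⊕ 0xA2 = 0xD1
  0xD1 ⊕ 0x8E = 0x5F
  0x5F ⊕ 0x63 = 0x3C
  0x3C ⊕ 0xEA = 0xD6
  0xD6 ⊕ 0xCE = 0x18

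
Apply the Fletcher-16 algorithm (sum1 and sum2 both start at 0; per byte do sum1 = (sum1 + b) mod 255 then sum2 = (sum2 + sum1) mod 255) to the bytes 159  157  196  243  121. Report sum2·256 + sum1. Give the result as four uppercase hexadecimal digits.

446F

Running sums (mod 255):
  after byte 0 (159): sum1=159, sum2=159
  after byte 1 (157): sum1=61, sum2=220
  after byte 2 (196): sum1=2, sum2=222
  after byte 3 (243): sum1=245, sum2=212
  after byte 4 (121): sum1=111, sum2=68
Checksum = sum2·256 + sum1 = 68·256 + 111 = 17519 = 0x446F.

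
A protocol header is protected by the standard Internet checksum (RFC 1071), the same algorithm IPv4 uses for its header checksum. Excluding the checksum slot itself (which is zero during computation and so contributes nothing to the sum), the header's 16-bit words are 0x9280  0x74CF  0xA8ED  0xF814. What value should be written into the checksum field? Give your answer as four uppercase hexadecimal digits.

One's-complement addition (fold any carry out of bit 15 back into bit 0):
  0x9280 + 0x74CF = 0x1074F → wrap carry → 0x0750
  0x0750 + 0xA8ED = 0x0B03D
  0xB03D + 0xF814 = 0x1A851 → wrap carry → 0xA852
One's-complement sum = 0xA852.
Checksum = ~0xA852 & 0xFFFF = 0x57AD.

57AD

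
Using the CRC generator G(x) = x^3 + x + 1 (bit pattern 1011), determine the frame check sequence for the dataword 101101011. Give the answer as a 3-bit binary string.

000

Append 3 zeros: 101101011000. Divide by 1011 (XOR where the leading bit is 1):
  pos 0: 1011 XOR 1011 = 0000
  pos 5: 1011 XOR 1011 = 0000
Remainder (last 3 bits) = 000. This is the CRC / FCS.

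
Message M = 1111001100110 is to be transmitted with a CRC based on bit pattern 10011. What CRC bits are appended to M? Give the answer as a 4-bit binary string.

0000

Append 4 zeros: 11110011001100000. Divide by 10011 (XOR where the leading bit is 1):
  pos 0: 11110 XOR 10011 = 01101
  pos 1: 11010 XOR 10011 = 01001
  pos 2: 10011 XOR 10011 = 00000
  pos 7: 10011 XOR 10011 = 00000
Remainder (last 4 bits) = 0000. This is the CRC / FCS.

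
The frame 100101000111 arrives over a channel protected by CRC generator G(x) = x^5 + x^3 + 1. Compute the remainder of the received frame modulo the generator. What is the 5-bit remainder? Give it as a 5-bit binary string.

Modulo-2 division of 100101000111 by 101001:
  pos 0: 100101 XOR 101001 = 001100
  pos 2: 110000 XOR 101001 = 011001
  pos 3: 110010 XOR 101001 = 011011
  pos 4: 110111 XOR 101001 = 011110
  pos 5: 111101 XOR 101001 = 010100
  pos 6: 101001 XOR 101001 = 000000
Remainder = 00000 (zero — the frame passes the CRC check).

00000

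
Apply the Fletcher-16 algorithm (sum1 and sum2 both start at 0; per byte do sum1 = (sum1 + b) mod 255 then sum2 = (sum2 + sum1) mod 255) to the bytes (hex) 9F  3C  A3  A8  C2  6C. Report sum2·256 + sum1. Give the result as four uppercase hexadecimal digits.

6557

Running sums (mod 255):
  after byte 0 (9F): sum1=159, sum2=159
  after byte 1 (3C): sum1=219, sum2=123
  after byte 2 (A3): sum1=127, sum2=250
  after byte 3 (A8): sum1=40, sum2=35
  after byte 4 (C2): sum1=234, sum2=14
  after byte 5 (6C): sum1=87, sum2=101
Checksum = sum2·256 + sum1 = 101·256 + 87 = 25943 = 0x6557.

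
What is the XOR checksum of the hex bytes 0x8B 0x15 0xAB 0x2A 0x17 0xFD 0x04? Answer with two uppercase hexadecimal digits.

F1

XOR the bytes together:
  start with 0x8B
  0x8B ⊕ 0x15 = 0x9E
  0x9E ⊕ 0xAB = 0x35
  0x35 ⊕ 0x2A = 0x1F
  0x1F ⊕ 0x17 = 0x08
  0x08 ⊕ 0xFD = 0xF5
  0xF5 ⊕ 0x04 = 0xF1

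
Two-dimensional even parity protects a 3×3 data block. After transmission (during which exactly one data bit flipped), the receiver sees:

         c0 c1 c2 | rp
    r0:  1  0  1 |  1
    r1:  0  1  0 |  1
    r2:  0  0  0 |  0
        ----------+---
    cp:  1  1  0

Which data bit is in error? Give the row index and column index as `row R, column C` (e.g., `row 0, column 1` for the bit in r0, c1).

Recompute each row's even parity and compare to rp:
  r0: data parity 0, sent rp 1 → mismatch
  r1: data parity 1, sent rp 1 → ok
  r2: data parity 0, sent rp 0 → ok
Recompute each column's even parity and compare to cp:
  c0: data parity 1, sent cp 1 → ok
  c1: data parity 1, sent cp 1 → ok
  c2: data parity 1, sent cp 0 → mismatch
Exactly one row (r0) and one column (c2) fail → the flipped bit is at their intersection.

row 0, column 2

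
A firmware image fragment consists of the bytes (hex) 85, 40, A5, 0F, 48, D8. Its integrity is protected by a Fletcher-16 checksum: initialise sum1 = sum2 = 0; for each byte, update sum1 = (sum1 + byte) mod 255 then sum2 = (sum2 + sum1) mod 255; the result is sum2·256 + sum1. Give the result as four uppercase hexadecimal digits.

Running sums (mod 255):
  after byte 0 (85): sum1=133, sum2=133
  after byte 1 (40): sum1=197, sum2=75
  after byte 2 (A5): sum1=107, sum2=182
  after byte 3 (0F): sum1=122, sum2=49
  after byte 4 (48): sum1=194, sum2=243
  after byte 5 (D8): sum1=155, sum2=143
Checksum = sum2·256 + sum1 = 143·256 + 155 = 36763 = 0x8F9B.

8F9B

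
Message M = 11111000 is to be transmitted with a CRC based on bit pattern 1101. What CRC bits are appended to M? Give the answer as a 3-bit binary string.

Append 3 zeros: 11111000000. Divide by 1101 (XOR where the leading bit is 1):
  pos 0: 1111 XOR 1101 = 0010
  pos 2: 1010 XOR 1101 = 0111
  pos 3: 1110 XOR 1101 = 0011
  pos 5: 1100 XOR 1101 = 0001
Remainder (last 3 bits) = 100. This is the CRC / FCS.

100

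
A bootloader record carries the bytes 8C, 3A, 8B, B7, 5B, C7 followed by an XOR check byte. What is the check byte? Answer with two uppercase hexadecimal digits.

16

XOR the bytes together:
  start with 0x8C
  0x8C ⊕ 0x3A = 0xB6
  0xB6 ⊕ 0x8B = 0x3D
  0x3D ⊕ 0xB7 = 0x8A
  0x8A ⊕ 0x5B = 0xD1
  0xD1 ⊕ 0xC7 = 0x16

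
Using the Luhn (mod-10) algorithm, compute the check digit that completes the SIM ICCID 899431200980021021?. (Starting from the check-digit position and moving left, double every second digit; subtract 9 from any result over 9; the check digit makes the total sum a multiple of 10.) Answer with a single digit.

Partial digits right→left: 1 2 0 1 2 0 0 8 9 0 0 2 1 3 4 9 9 8
Double every second digit counting from the check-digit position (so the 1st, 3rd, 5th, ... of the partial from the right).
  doubled (with −9 where >9): 2 0 4 0 9 0 2 8 9 → sum 34
  kept as-is: 2 1 0 8 0 2 3 9 8 → sum 33
Total = 34 + 33 = 67.
Check digit = (10 − (67 mod 10)) mod 10 = 3.

3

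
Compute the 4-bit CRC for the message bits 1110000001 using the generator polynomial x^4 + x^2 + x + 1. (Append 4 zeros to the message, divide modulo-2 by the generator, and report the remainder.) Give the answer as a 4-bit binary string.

0101

Append 4 zeros: 11100000010000. Divide by 10111 (XOR where the leading bit is 1):
  pos 0: 11100 XOR 10111 = 01011
  pos 1: 10110 XOR 10111 = 00001
  pos 5: 10001 XOR 10111 = 00110
  pos 7: 11000 XOR 10111 = 01111
  pos 8: 11110 XOR 10111 = 01001
  pos 9: 10010 XOR 10111 = 00101
Remainder (last 4 bits) = 0101. This is the CRC / FCS.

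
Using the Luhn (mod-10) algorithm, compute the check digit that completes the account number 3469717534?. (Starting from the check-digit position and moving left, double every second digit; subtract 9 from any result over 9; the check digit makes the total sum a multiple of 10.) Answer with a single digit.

6

Partial digits right→left: 4 3 5 7 1 7 9 6 4 3
Double every second digit counting from the check-digit position (so the 1st, 3rd, 5th, ... of the partial from the right).
  doubled (with −9 where >9): 8 1 2 9 8 → sum 28
  kept as-is: 3 7 7 6 3 → sum 26
Total = 28 + 26 = 54.
Check digit = (10 − (54 mod 10)) mod 10 = 6.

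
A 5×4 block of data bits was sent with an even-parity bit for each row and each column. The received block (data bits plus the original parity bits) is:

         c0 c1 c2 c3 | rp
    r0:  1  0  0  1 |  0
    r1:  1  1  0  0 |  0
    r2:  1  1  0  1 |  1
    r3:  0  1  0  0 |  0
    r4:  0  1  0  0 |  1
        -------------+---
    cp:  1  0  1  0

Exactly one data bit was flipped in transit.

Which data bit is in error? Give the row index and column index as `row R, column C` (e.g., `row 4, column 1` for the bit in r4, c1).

Recompute each row's even parity and compare to rp:
  r0: data parity 0, sent rp 0 → ok
  r1: data parity 0, sent rp 0 → ok
  r2: data parity 1, sent rp 1 → ok
  r3: data parity 1, sent rp 0 → mismatch
  r4: data parity 1, sent rp 1 → ok
Recompute each column's even parity and compare to cp:
  c0: data parity 1, sent cp 1 → ok
  c1: data parity 0, sent cp 0 → ok
  c2: data parity 0, sent cp 1 → mismatch
  c3: data parity 0, sent cp 0 → ok
Exactly one row (r3) and one column (c2) fail → the flipped bit is at their intersection.

row 3, column 2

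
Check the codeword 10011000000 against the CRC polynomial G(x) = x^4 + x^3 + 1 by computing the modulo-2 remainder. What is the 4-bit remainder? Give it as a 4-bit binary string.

Modulo-2 division of 10011000000 by 11001:
  pos 0: 10011 XOR 11001 = 01010
  pos 1: 10100 XOR 11001 = 01101
  pos 2: 11010 XOR 11001 = 00011
  pos 5: 11000 XOR 11001 = 00001
Remainder = 0010 (nonzero — an error is detected).

0010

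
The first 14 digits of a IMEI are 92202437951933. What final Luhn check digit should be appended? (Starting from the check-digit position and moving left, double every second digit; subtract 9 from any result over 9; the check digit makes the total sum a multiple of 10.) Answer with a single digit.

8

Partial digits right→left: 3 3 9 1 5 9 7 3 4 2 0 2 2 9
Double every second digit counting from the check-digit position (so the 1st, 3rd, 5th, ... of the partial from the right).
  doubled (with −9 where >9): 6 9 1 5 8 0 4 → sum 33
  kept as-is: 3 1 9 3 2 2 9 → sum 29
Total = 33 + 29 = 62.
Check digit = (10 − (62 mod 10)) mod 10 = 8.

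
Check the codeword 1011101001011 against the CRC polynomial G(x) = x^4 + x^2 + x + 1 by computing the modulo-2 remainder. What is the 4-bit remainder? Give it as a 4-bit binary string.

Modulo-2 division of 1011101001011 by 10111:
  pos 0: 10111 XOR 10111 = 00000
  pos 6: 10010 XOR 10111 = 00101
  pos 8: 10111 XOR 10111 = 00000
Remainder = 0000 (zero — the frame passes the CRC check).

0000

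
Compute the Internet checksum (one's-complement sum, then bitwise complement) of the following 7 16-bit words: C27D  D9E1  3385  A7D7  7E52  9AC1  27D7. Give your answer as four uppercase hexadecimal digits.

4758

One's-complement addition (fold any carry out of bit 15 back into bit 0):
  0xC27D + 0xD9E1 = 0x19C5E → wrap carry → 0x9C5F
  0x9C5F + 0x3385 = 0x0CFE4
  0xCFE4 + 0xA7D7 = 0x177BB → wrap carry → 0x77BC
  0x77BC + 0x7E52 = 0x0F60E
  0xF60E + 0x9AC1 = 0x190CF → wrap carry → 0x90D0
  0x90D0 + 0x27D7 = 0x0B8A7
One's-complement sum = 0xB8A7.
Checksum = ~0xB8A7 & 0xFFFF = 0x4758.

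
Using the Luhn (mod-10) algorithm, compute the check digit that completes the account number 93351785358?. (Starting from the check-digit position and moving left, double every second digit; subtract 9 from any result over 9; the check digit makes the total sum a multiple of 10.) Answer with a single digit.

Partial digits right→left: 8 5 3 5 8 7 1 5 3 3 9
Double every second digit counting from the check-digit position (so the 1st, 3rd, 5th, ... of the partial from the right).
  doubled (with −9 where >9): 7 6 7 2 6 9 → sum 37
  kept as-is: 5 5 7 5 3 → sum 25
Total = 37 + 25 = 62.
Check digit = (10 − (62 mod 10)) mod 10 = 8.

8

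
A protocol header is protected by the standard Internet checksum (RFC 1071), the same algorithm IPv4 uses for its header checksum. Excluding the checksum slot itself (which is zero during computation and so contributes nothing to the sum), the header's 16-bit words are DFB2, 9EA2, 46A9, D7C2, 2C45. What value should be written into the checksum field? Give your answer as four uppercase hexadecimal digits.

36F9

One's-complement addition (fold any carry out of bit 15 back into bit 0):
  0xDFB2 + 0x9EA2 = 0x17E54 → wrap carry → 0x7E55
  0x7E55 + 0x46A9 = 0x0C4FE
  0xC4FE + 0xD7C2 = 0x19CC0 → wrap carry → 0x9CC1
  0x9CC1 + 0x2C45 = 0x0C906
One's-complement sum = 0xC906.
Checksum = ~0xC906 & 0xFFFF = 0x36F9.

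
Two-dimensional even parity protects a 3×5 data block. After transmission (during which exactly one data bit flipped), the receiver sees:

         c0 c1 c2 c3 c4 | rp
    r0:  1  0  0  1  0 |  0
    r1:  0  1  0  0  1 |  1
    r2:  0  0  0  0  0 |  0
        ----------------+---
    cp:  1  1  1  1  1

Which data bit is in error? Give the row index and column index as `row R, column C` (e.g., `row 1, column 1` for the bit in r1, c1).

Recompute each row's even parity and compare to rp:
  r0: data parity 0, sent rp 0 → ok
  r1: data parity 0, sent rp 1 → mismatch
  r2: data parity 0, sent rp 0 → ok
Recompute each column's even parity and compare to cp:
  c0: data parity 1, sent cp 1 → ok
  c1: data parity 1, sent cp 1 → ok
  c2: data parity 0, sent cp 1 → mismatch
  c3: data parity 1, sent cp 1 → ok
  c4: data parity 1, sent cp 1 → ok
Exactly one row (r1) and one column (c2) fail → the flipped bit is at their intersection.

row 1, column 2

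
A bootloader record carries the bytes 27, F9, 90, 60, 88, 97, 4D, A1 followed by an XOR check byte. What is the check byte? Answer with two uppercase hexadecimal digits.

XOR the bytes together:
  start with 0x27
  0x27 ⊕ 0xF9 = 0xDE
  0xDE ⊕ 0x90 = 0x4E
  0x4E ⊕ 0x60 = 0x2E
  0x2E ⊕ 0x88 = 0xA6
  0xA6 ⊕ 0x97 = 0x31
  0x31 ⊕ 0x4D = 0x7C
  0x7C ⊕ 0xA1 = 0xDD

DD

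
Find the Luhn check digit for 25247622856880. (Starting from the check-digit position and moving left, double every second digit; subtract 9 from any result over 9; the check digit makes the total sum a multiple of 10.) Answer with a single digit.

1

Partial digits right→left: 0 8 8 6 5 8 2 2 6 7 4 2 5 2
Double every second digit counting from the check-digit position (so the 1st, 3rd, 5th, ... of the partial from the right).
  doubled (with −9 where >9): 0 7 1 4 3 8 1 → sum 24
  kept as-is: 8 6 8 2 7 2 2 → sum 35
Total = 24 + 35 = 59.
Check digit = (10 − (59 mod 10)) mod 10 = 1.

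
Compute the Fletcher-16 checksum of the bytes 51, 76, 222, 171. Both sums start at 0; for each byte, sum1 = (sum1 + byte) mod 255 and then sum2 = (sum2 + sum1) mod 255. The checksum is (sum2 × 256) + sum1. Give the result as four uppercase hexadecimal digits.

Running sums (mod 255):
  after byte 0 (51): sum1=51, sum2=51
  after byte 1 (76): sum1=127, sum2=178
  after byte 2 (222): sum1=94, sum2=17
  after byte 3 (171): sum1=10, sum2=27
Checksum = sum2·256 + sum1 = 27·256 + 10 = 6922 = 0x1B0A.

1B0A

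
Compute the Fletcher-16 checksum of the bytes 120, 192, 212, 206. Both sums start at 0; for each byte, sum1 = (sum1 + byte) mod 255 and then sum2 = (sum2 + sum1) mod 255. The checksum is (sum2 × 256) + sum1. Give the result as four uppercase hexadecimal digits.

Running sums (mod 255):
  after byte 0 (120): sum1=120, sum2=120
  after byte 1 (192): sum1=57, sum2=177
  after byte 2 (212): sum1=14, sum2=191
  after byte 3 (206): sum1=220, sum2=156
Checksum = sum2·256 + sum1 = 156·256 + 220 = 40156 = 0x9CDC.

9CDC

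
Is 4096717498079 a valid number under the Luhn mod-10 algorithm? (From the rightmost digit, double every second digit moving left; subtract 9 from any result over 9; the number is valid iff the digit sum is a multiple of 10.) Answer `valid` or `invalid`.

From the right, keep odd positions and double even positions (subtract 9 from any doubled value over 9):
  doubled (positions 2,4,...): 5 7 8 2 3 0 → sum 25
  kept (positions 1,3,...): 9 0 9 7 7 9 4 → sum 45
Total = 70.
70 mod 10 = 0, so the number is valid.

valid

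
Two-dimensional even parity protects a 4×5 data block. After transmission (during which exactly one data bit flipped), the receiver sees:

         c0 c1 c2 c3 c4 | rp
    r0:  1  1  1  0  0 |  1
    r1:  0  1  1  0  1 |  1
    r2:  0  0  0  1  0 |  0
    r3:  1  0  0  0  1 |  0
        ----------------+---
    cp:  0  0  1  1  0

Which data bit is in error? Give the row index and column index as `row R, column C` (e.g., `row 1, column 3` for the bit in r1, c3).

Recompute each row's even parity and compare to rp:
  r0: data parity 1, sent rp 1 → ok
  r1: data parity 1, sent rp 1 → ok
  r2: data parity 1, sent rp 0 → mismatch
  r3: data parity 0, sent rp 0 → ok
Recompute each column's even parity and compare to cp:
  c0: data parity 0, sent cp 0 → ok
  c1: data parity 0, sent cp 0 → ok
  c2: data parity 0, sent cp 1 → mismatch
  c3: data parity 1, sent cp 1 → ok
  c4: data parity 0, sent cp 0 → ok
Exactly one row (r2) and one column (c2) fail → the flipped bit is at their intersection.

row 2, column 2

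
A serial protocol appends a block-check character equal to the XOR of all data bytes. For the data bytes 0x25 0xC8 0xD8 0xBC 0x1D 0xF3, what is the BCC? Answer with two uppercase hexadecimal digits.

67

XOR the bytes together:
  start with 0x25
  0x25 ⊕ 0xC8 = 0xED
  0xED ⊕ 0xD8 = 0x35
  0x35 ⊕ 0xBC = 0x89
  0x89 ⊕ 0x1D = 0x94
  0x94 ⊕ 0xF3 = 0x67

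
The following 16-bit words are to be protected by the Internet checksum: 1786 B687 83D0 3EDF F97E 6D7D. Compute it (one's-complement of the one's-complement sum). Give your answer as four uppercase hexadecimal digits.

One's-complement addition (fold any carry out of bit 15 back into bit 0):
  0x1786 + 0xB687 = 0x0CE0D
  0xCE0D + 0x83D0 = 0x151DD → wrap carry → 0x51DE
  0x51DE + 0x3EDF = 0x090BD
  0x90BD + 0xF97E = 0x18A3B → wrap carry → 0x8A3C
  0x8A3C + 0x6D7D = 0x0F7B9
One's-complement sum = 0xF7B9.
Checksum = ~0xF7B9 & 0xFFFF = 0x0846.

0846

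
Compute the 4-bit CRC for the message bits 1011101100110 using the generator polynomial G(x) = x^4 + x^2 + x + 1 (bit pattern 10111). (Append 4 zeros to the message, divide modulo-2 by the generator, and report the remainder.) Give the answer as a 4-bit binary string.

1001

Append 4 zeros: 10111011001100000. Divide by 10111 (XOR where the leading bit is 1):
  pos 0: 10111 XOR 10111 = 00000
  pos 6: 11001 XOR 10111 = 01110
  pos 7: 11101 XOR 10111 = 01010
  pos 8: 10100 XOR 10111 = 00011
  pos 11: 11000 XOR 10111 = 01111
  pos 12: 11110 XOR 10111 = 01001
Remainder (last 4 bits) = 1001. This is the CRC / FCS.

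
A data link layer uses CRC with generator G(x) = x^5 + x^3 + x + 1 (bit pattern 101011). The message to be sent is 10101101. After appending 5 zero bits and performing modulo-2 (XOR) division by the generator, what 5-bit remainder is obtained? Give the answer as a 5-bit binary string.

01011

Append 5 zeros: 1010110100000. Divide by 101011 (XOR where the leading bit is 1):
  pos 0: 101011 XOR 101011 = 000000
  pos 7: 100000 XOR 101011 = 001011
Remainder (last 5 bits) = 01011. This is the CRC / FCS.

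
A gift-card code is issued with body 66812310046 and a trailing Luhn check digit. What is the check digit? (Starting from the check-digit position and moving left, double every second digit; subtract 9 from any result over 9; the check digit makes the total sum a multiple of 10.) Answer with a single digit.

Partial digits right→left: 6 4 0 0 1 3 2 1 8 6 6
Double every second digit counting from the check-digit position (so the 1st, 3rd, 5th, ... of the partial from the right).
  doubled (with −9 where >9): 3 0 2 4 7 3 → sum 19
  kept as-is: 4 0 3 1 6 → sum 14
Total = 19 + 14 = 33.
Check digit = (10 − (33 mod 10)) mod 10 = 7.

7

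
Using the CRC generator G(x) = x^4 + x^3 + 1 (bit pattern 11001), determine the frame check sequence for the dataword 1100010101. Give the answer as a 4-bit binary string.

1101

Append 4 zeros: 11000101010000. Divide by 11001 (XOR where the leading bit is 1):
  pos 0: 11000 XOR 11001 = 00001
  pos 4: 11010 XOR 11001 = 00011
  pos 7: 11100 XOR 11001 = 00101
  pos 9: 10100 XOR 11001 = 01101
Remainder (last 4 bits) = 1101. This is the CRC / FCS.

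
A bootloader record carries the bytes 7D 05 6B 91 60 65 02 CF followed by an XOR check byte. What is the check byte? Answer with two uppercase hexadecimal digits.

4A

XOR the bytes together:
  start with 0x7D
  0x7D ⊕ 0x05 = 0x78
  0x78 ⊕ 0x6B = 0x13
  0x13 ⊕ 0x91 = 0x82
  0x82 ⊕ 0x60 = 0xE2
  0xE2 ⊕ 0x65 = 0x87
  0x87 ⊕ 0x02 = 0x85
  0x85 ⊕ 0xCF = 0x4A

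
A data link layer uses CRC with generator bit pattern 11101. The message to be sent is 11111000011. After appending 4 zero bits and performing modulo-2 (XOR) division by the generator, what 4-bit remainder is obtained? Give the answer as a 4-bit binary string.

0111

Append 4 zeros: 111110000110000. Divide by 11101 (XOR where the leading bit is 1):
  pos 0: 11111 XOR 11101 = 00010
  pos 3: 10000 XOR 11101 = 01101
  pos 4: 11010 XOR 11101 = 00111
  pos 6: 11111 XOR 11101 = 00010
  pos 9: 10000 XOR 11101 = 01101
  pos 10: 11010 XOR 11101 = 00111
Remainder (last 4 bits) = 0111. This is the CRC / FCS.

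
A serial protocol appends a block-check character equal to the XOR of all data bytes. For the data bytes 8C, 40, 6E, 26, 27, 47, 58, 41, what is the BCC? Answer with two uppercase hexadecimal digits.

XOR the bytes together:
  start with 0x8C
  0x8C ⊕ 0x40 = 0xCC
  0xCC ⊕ 0x6E = 0xA2
  0xA2 ⊕ 0x26 = 0x84
  0x84 ⊕ 0x27 = 0xA3
  0xA3 ⊕ 0x47 = 0xE4
  0xE4 ⊕ 0x58 = 0xBC
  0xBC ⊕ 0x41 = 0xFD

FD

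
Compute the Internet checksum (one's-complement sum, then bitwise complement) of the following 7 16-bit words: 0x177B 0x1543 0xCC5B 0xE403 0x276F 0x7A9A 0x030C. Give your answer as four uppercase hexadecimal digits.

7DCC

One's-complement addition (fold any carry out of bit 15 back into bit 0):
  0x177B + 0x1543 = 0x02CBE
  0x2CBE + 0xCC5B = 0x0F919
  0xF919 + 0xE403 = 0x1DD1C → wrap carry → 0xDD1D
  0xDD1D + 0x276F = 0x1048C → wrap carry → 0x048D
  0x048D + 0x7A9A = 0x07F27
  0x7F27 + 0x030C = 0x08233
One's-complement sum = 0x8233.
Checksum = ~0x8233 & 0xFFFF = 0x7DCC.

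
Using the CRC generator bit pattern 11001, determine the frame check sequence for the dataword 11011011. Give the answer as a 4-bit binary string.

1100

Append 4 zeros: 110110110000. Divide by 11001 (XOR where the leading bit is 1):
  pos 0: 11011 XOR 11001 = 00010
  pos 3: 10011 XOR 11001 = 01010
  pos 4: 10100 XOR 11001 = 01101
  pos 5: 11010 XOR 11001 = 00011
Remainder (last 4 bits) = 1100. This is the CRC / FCS.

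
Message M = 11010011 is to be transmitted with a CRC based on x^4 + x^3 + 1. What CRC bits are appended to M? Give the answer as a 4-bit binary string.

Append 4 zeros: 110100110000. Divide by 11001 (XOR where the leading bit is 1):
  pos 0: 11010 XOR 11001 = 00011
  pos 3: 11011 XOR 11001 = 00010
  pos 6: 10000 XOR 11001 = 01001
  pos 7: 10010 XOR 11001 = 01011
Remainder (last 4 bits) = 1011. This is the CRC / FCS.

1011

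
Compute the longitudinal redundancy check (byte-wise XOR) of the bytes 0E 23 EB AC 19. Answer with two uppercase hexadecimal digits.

XOR the bytes together:
  start with 0x0E
  0x0E ⊕ 0x23 = 0x2D
  0x2D ⊕ 0xEB = 0xC6
  0xC6 ⊕ 0xAC = 0x6A
  0x6A ⊕ 0x19 = 0x73

73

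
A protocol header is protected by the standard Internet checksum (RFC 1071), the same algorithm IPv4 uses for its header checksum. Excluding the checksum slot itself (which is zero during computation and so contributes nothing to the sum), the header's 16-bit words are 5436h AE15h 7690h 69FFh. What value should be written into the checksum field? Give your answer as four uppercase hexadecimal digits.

1D24

One's-complement addition (fold any carry out of bit 15 back into bit 0):
  0x5436 + 0xAE15 = 0x1024B → wrap carry → 0x024C
  0x024C + 0x7690 = 0x078DC
  0x78DC + 0x69FF = 0x0E2DB
One's-complement sum = 0xE2DB.
Checksum = ~0xE2DB & 0xFFFF = 0x1D24.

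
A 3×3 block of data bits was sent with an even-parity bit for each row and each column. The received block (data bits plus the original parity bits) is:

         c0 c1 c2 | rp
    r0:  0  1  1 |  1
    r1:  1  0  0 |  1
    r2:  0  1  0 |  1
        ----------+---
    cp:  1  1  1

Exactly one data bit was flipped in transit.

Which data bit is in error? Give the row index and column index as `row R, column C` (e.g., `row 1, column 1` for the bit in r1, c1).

Recompute each row's even parity and compare to rp:
  r0: data parity 0, sent rp 1 → mismatch
  r1: data parity 1, sent rp 1 → ok
  r2: data parity 1, sent rp 1 → ok
Recompute each column's even parity and compare to cp:
  c0: data parity 1, sent cp 1 → ok
  c1: data parity 0, sent cp 1 → mismatch
  c2: data parity 1, sent cp 1 → ok
Exactly one row (r0) and one column (c1) fail → the flipped bit is at their intersection.

row 0, column 1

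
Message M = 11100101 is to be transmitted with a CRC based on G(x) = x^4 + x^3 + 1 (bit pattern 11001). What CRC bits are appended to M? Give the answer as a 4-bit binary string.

Append 4 zeros: 111001010000. Divide by 11001 (XOR where the leading bit is 1):
  pos 0: 11100 XOR 11001 = 00101
  pos 2: 10110 XOR 11001 = 01111
  pos 3: 11111 XOR 11001 = 00110
  pos 5: 11000 XOR 11001 = 00001
Remainder (last 4 bits) = 0100. This is the CRC / FCS.

0100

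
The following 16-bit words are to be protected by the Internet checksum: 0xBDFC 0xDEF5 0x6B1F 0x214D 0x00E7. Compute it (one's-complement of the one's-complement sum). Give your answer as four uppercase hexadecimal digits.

D5B9

One's-complement addition (fold any carry out of bit 15 back into bit 0):
  0xBDFC + 0xDEF5 = 0x19CF1 → wrap carry → 0x9CF2
  0x9CF2 + 0x6B1F = 0x10811 → wrap carry → 0x0812
  0x0812 + 0x214D = 0x0295F
  0x295F + 0x00E7 = 0x02A46
One's-complement sum = 0x2A46.
Checksum = ~0x2A46 & 0xFFFF = 0xD5B9.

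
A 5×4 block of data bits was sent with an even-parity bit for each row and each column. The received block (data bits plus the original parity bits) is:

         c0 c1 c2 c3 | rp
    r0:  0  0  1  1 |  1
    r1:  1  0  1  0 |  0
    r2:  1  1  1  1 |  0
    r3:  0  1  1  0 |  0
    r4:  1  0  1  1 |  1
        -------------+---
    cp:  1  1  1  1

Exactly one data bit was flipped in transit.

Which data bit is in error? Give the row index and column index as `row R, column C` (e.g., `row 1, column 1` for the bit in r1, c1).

row 0, column 1

Recompute each row's even parity and compare to rp:
  r0: data parity 0, sent rp 1 → mismatch
  r1: data parity 0, sent rp 0 → ok
  r2: data parity 0, sent rp 0 → ok
  r3: data parity 0, sent rp 0 → ok
  r4: data parity 1, sent rp 1 → ok
Recompute each column's even parity and compare to cp:
  c0: data parity 1, sent cp 1 → ok
  c1: data parity 0, sent cp 1 → mismatch
  c2: data parity 1, sent cp 1 → ok
  c3: data parity 1, sent cp 1 → ok
Exactly one row (r0) and one column (c1) fail → the flipped bit is at their intersection.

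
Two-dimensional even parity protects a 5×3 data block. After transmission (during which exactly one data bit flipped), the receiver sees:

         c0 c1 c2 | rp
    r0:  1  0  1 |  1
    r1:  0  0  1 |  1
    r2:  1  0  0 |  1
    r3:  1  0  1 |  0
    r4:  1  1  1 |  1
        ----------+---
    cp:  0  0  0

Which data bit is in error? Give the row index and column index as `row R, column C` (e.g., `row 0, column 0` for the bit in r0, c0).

Recompute each row's even parity and compare to rp:
  r0: data parity 0, sent rp 1 → mismatch
  r1: data parity 1, sent rp 1 → ok
  r2: data parity 1, sent rp 1 → ok
  r3: data parity 0, sent rp 0 → ok
  r4: data parity 1, sent rp 1 → ok
Recompute each column's even parity and compare to cp:
  c0: data parity 0, sent cp 0 → ok
  c1: data parity 1, sent cp 0 → mismatch
  c2: data parity 0, sent cp 0 → ok
Exactly one row (r0) and one column (c1) fail → the flipped bit is at their intersection.

row 0, column 1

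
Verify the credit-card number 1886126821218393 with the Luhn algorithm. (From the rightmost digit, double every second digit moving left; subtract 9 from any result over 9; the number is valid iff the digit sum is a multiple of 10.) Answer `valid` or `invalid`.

From the right, keep odd positions and double even positions (subtract 9 from any doubled value over 9):
  doubled (positions 2,4,...): 9 7 4 4 3 2 7 2 → sum 38
  kept (positions 1,3,...): 3 3 1 1 8 2 6 8 → sum 32
Total = 70.
70 mod 10 = 0, so the number is valid.

valid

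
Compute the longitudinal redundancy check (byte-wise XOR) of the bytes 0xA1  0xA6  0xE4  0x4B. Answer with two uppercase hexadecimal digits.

A8

XOR the bytes together:
  start with 0xA1
  0xA1 ⊕ 0xA6 = 0x07
  0x07 ⊕ 0xE4 = 0xE3
  0xE3 ⊕ 0x4B = 0xA8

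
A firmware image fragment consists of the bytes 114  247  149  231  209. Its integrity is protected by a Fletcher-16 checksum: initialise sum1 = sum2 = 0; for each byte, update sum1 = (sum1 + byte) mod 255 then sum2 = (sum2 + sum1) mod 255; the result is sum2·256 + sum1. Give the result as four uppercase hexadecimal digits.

7EB9

Running sums (mod 255):
  after byte 0 (114): sum1=114, sum2=114
  after byte 1 (247): sum1=106, sum2=220
  after byte 2 (149): sum1=0, sum2=220
  after byte 3 (231): sum1=231, sum2=196
  after byte 4 (209): sum1=185, sum2=126
Checksum = sum2·256 + sum1 = 126·256 + 185 = 32441 = 0x7EB9.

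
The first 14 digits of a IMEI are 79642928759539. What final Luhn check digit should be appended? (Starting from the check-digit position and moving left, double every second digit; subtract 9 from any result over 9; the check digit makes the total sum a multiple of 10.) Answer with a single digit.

0

Partial digits right→left: 9 3 5 9 5 7 8 2 9 2 4 6 9 7
Double every second digit counting from the check-digit position (so the 1st, 3rd, 5th, ... of the partial from the right).
  doubled (with −9 where >9): 9 1 1 7 9 8 9 → sum 44
  kept as-is: 3 9 7 2 2 6 7 → sum 36
Total = 44 + 36 = 80.
Check digit = (10 − (80 mod 10)) mod 10 = 0.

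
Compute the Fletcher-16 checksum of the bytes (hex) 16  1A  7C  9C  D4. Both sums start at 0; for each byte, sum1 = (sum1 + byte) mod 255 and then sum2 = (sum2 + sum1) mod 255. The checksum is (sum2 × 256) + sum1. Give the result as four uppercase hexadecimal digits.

5A1E

Running sums (mod 255):
  after byte 0 (16): sum1=22, sum2=22
  after byte 1 (1A): sum1=48, sum2=70
  after byte 2 (7C): sum1=172, sum2=242
  after byte 3 (9C): sum1=73, sum2=60
  after byte 4 (D4): sum1=30, sum2=90
Checksum = sum2·256 + sum1 = 90·256 + 30 = 23070 = 0x5A1E.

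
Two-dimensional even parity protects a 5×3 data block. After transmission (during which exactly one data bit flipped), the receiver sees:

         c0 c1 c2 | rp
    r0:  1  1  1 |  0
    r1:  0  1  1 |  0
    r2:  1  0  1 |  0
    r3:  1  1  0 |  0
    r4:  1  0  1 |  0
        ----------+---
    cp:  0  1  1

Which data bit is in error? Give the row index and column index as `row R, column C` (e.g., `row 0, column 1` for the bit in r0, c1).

row 0, column 2

Recompute each row's even parity and compare to rp:
  r0: data parity 1, sent rp 0 → mismatch
  r1: data parity 0, sent rp 0 → ok
  r2: data parity 0, sent rp 0 → ok
  r3: data parity 0, sent rp 0 → ok
  r4: data parity 0, sent rp 0 → ok
Recompute each column's even parity and compare to cp:
  c0: data parity 0, sent cp 0 → ok
  c1: data parity 1, sent cp 1 → ok
  c2: data parity 0, sent cp 1 → mismatch
Exactly one row (r0) and one column (c2) fail → the flipped bit is at their intersection.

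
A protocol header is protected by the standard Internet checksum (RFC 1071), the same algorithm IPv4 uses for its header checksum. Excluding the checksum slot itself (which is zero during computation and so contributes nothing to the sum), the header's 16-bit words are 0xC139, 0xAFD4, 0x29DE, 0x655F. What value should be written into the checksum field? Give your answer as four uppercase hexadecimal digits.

One's-complement addition (fold any carry out of bit 15 back into bit 0):
  0xC139 + 0xAFD4 = 0x1710D → wrap carry → 0x710E
  0x710E + 0x29DE = 0x09AEC
  0x9AEC + 0x655F = 0x1004B → wrap carry → 0x004C
One's-complement sum = 0x004C.
Checksum = ~0x004C & 0xFFFF = 0xFFB3.

FFB3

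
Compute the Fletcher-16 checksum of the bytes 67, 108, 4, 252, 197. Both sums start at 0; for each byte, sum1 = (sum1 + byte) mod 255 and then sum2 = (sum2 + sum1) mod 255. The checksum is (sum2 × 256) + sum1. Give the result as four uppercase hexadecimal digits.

Running sums (mod 255):
  after byte 0 (67): sum1=67, sum2=67
  after byte 1 (108): sum1=175, sum2=242
  after byte 2 (4): sum1=179, sum2=166
  after byte 3 (252): sum1=176, sum2=87
  after byte 4 (197): sum1=118, sum2=205
Checksum = sum2·256 + sum1 = 205·256 + 118 = 52598 = 0xCD76.

CD76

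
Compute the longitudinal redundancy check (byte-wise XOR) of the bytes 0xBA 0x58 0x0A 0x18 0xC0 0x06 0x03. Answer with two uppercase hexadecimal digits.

XOR the bytes together:
  start with 0xBA
  0xBA ⊕ 0x58 = 0xE2
  0xE2 ⊕ 0x0A = 0xE8
  0xE8 ⊕ 0x18 = 0xF0
  0xF0 ⊕ 0xC0 = 0x30
  0x30 ⊕ 0x06 = 0x36
  0x36 ⊕ 0x03 = 0x35

35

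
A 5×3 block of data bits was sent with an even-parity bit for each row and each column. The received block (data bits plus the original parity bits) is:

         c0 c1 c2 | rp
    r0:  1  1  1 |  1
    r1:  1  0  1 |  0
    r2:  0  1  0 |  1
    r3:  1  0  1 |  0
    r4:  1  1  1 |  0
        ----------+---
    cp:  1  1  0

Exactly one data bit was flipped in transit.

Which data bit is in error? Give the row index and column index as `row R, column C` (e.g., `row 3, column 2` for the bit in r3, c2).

Recompute each row's even parity and compare to rp:
  r0: data parity 1, sent rp 1 → ok
  r1: data parity 0, sent rp 0 → ok
  r2: data parity 1, sent rp 1 → ok
  r3: data parity 0, sent rp 0 → ok
  r4: data parity 1, sent rp 0 → mismatch
Recompute each column's even parity and compare to cp:
  c0: data parity 0, sent cp 1 → mismatch
  c1: data parity 1, sent cp 1 → ok
  c2: data parity 0, sent cp 0 → ok
Exactly one row (r4) and one column (c0) fail → the flipped bit is at their intersection.

row 4, column 0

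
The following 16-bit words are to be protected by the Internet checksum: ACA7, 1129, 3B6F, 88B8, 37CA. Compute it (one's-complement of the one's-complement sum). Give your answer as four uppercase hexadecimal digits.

463D

One's-complement addition (fold any carry out of bit 15 back into bit 0):
  0xACA7 + 0x1129 = 0x0BDD0
  0xBDD0 + 0x3B6F = 0x0F93F
  0xF93F + 0x88B8 = 0x181F7 → wrap carry → 0x81F8
  0x81F8 + 0x37CA = 0x0B9C2
One's-complement sum = 0xB9C2.
Checksum = ~0xB9C2 & 0xFFFF = 0x463D.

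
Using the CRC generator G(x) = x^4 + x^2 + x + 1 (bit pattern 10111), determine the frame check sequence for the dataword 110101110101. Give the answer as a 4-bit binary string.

Append 4 zeros: 1101011101010000. Divide by 10111 (XOR where the leading bit is 1):
  pos 0: 11010 XOR 10111 = 01101
  pos 1: 11011 XOR 10111 = 01100
  pos 2: 11001 XOR 10111 = 01110
  pos 3: 11101 XOR 10111 = 01010
  pos 4: 10100 XOR 10111 = 00011
  pos 7: 11101 XOR 10111 = 01010
  pos 8: 10100 XOR 10111 = 00011
  pos 11: 11000 XOR 10111 = 01111
Remainder (last 4 bits) = 1111. This is the CRC / FCS.

1111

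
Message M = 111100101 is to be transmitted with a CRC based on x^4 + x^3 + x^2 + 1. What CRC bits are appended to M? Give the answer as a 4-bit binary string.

0101

Append 4 zeros: 1111001010000. Divide by 11101 (XOR where the leading bit is 1):
  pos 0: 11110 XOR 11101 = 00011
  pos 3: 11010 XOR 11101 = 00111
  pos 5: 11110 XOR 11101 = 00011
  pos 8: 11000 XOR 11101 = 00101
Remainder (last 4 bits) = 0101. This is the CRC / FCS.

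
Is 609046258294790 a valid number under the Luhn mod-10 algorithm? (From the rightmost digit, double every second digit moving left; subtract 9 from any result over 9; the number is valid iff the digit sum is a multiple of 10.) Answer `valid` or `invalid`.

valid

From the right, keep odd positions and double even positions (subtract 9 from any doubled value over 9):
  doubled (positions 2,4,...): 9 8 4 1 3 0 0 → sum 25
  kept (positions 1,3,...): 0 7 9 8 2 4 9 6 → sum 45
Total = 70.
70 mod 10 = 0, so the number is valid.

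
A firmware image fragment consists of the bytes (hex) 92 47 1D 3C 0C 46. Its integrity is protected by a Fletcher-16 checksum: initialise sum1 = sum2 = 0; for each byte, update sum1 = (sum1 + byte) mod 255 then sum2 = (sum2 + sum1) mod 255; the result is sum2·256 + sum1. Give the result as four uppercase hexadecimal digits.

5B85

Running sums (mod 255):
  after byte 0 (92): sum1=146, sum2=146
  after byte 1 (47): sum1=217, sum2=108
  after byte 2 (1D): sum1=246, sum2=99
  after byte 3 (3C): sum1=51, sum2=150
  after byte 4 (0C): sum1=63, sum2=213
  after byte 5 (46): sum1=133, sum2=91
Checksum = sum2·256 + sum1 = 91·256 + 133 = 23429 = 0x5B85.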